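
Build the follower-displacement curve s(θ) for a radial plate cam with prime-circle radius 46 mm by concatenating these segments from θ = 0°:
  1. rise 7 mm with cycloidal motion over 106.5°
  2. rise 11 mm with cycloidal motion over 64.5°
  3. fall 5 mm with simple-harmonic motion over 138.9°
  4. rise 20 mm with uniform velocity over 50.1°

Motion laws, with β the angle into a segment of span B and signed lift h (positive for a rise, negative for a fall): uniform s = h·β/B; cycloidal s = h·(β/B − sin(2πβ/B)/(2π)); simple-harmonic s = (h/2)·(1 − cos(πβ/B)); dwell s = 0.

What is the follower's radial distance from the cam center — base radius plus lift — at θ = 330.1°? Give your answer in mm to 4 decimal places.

seg 1 [0°–106.5°] cycloidal, h=7: full span → s += 7 → s = 7.0000
seg 2 [106.5°–171°] cycloidal, h=11: full span → s += 11 → s = 18.0000
seg 3 [171°–309.9°] simple-harmonic, h=-5: full span → s += -5 → s = 13.0000
seg 4 [309.9°–360°] uniform, h=20: θ=330.1° here. β=20.2, B=50.1. 20·20.2/50.1 = 8.0639 → s = 21.0639
radial distance = base radius + s = 46 + 21.0639 = 67.0639

67.0639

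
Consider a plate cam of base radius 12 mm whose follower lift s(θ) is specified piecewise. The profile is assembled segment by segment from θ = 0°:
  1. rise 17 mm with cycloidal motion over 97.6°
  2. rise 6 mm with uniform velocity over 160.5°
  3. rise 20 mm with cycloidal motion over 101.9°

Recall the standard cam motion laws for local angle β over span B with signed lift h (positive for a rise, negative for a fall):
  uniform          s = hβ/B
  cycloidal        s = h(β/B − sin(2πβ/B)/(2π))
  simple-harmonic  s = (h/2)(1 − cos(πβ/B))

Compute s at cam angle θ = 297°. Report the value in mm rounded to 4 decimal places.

seg 1 [0°–97.6°] cycloidal, h=17: full span → s += 17 → s = 17.0000
seg 2 [97.6°–258.1°] uniform, h=6: full span → s += 6 → s = 23.0000
seg 3 [258.1°–360°] cycloidal, h=20: θ=297° here. β=38.9, B=101.9. 20·(0.3817 − sin(2π·0.3817)/(2π)) = 5.4816 → s = 28.4816

28.4816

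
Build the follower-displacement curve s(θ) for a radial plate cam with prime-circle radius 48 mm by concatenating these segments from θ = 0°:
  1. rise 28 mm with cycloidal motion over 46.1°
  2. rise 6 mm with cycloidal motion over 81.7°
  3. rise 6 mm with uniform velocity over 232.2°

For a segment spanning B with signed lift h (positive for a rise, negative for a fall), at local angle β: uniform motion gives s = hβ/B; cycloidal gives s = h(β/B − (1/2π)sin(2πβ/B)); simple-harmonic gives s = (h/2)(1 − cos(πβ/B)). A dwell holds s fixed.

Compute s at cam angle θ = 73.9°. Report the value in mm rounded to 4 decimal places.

seg 1 [0°–46.1°] cycloidal, h=28: full span → s += 28 → s = 28.0000
seg 2 [46.1°–127.8°] cycloidal, h=6: θ=73.9° here. β=27.8, B=81.7. 6·(0.3403 − sin(2π·0.3403)/(2π)) = 1.2362 → s = 29.2362

29.2362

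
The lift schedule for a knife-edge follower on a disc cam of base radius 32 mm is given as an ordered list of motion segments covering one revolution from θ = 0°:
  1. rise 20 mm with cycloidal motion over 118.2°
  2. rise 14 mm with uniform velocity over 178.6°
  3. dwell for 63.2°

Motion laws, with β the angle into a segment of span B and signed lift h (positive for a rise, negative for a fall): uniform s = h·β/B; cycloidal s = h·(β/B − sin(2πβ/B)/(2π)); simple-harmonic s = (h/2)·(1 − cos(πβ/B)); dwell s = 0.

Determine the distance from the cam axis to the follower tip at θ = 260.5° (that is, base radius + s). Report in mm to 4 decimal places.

seg 1 [0°–118.2°] cycloidal, h=20: full span → s += 20 → s = 20.0000
seg 2 [118.2°–296.8°] uniform, h=14: θ=260.5° here. β=142.3, B=178.6. 14·142.3/178.6 = 11.1545 → s = 31.1545
radial distance = base radius + s = 32 + 31.1545 = 63.1545

63.1545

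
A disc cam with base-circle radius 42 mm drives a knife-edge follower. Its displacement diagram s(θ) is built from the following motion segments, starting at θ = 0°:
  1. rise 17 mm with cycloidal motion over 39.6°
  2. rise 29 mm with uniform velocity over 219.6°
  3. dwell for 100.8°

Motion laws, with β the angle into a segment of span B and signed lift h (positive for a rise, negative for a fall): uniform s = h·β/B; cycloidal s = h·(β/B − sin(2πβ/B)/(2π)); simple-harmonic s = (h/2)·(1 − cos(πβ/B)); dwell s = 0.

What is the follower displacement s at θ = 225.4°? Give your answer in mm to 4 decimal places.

seg 1 [0°–39.6°] cycloidal, h=17: full span → s += 17 → s = 17.0000
seg 2 [39.6°–259.2°] uniform, h=29: θ=225.4° here. β=185.8, B=219.6. 29·185.8/219.6 = 24.5364 → s = 41.5364

41.5364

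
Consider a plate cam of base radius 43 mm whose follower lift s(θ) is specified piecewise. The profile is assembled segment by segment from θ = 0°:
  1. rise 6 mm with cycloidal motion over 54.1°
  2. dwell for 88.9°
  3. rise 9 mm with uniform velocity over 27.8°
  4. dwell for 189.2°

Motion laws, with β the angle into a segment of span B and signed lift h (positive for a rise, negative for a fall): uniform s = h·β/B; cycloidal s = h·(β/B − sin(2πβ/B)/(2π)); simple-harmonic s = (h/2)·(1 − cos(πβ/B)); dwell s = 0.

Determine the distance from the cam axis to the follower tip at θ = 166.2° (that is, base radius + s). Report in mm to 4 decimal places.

seg 1 [0°–54.1°] cycloidal, h=6: full span → s += 6 → s = 6.0000
seg 2 [54.1°–143°] dwell: s stays 6.0000
seg 3 [143°–170.8°] uniform, h=9: θ=166.2° here. β=23.2, B=27.8. 9·23.2/27.8 = 7.5108 → s = 13.5108
radial distance = base radius + s = 43 + 13.5108 = 56.5108

56.5108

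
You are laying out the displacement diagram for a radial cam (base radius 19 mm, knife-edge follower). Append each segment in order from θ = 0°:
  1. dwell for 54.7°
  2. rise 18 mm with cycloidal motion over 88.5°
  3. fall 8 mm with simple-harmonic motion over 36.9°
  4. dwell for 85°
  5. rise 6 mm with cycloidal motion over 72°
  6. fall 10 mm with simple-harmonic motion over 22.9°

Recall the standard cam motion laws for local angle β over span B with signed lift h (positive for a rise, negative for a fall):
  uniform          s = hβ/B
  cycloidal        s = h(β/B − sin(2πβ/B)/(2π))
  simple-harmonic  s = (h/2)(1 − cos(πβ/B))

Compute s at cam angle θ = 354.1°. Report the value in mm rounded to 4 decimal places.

seg 1 [0°–54.7°] dwell: s stays 0.0000
seg 2 [54.7°–143.2°] cycloidal, h=18: full span → s += 18 → s = 18.0000
seg 3 [143.2°–180.1°] simple-harmonic, h=-8: full span → s += -8 → s = 10.0000
seg 4 [180.1°–265.1°] dwell: s stays 10.0000
seg 5 [265.1°–337.1°] cycloidal, h=6: full span → s += 6 → s = 16.0000
seg 6 [337.1°–360°] simple-harmonic, h=-10: θ=354.1° here. β=17, B=22.9. -10/2·(1 − cos(π·0.7424)) = -8.4496 → s = 7.5504

7.5504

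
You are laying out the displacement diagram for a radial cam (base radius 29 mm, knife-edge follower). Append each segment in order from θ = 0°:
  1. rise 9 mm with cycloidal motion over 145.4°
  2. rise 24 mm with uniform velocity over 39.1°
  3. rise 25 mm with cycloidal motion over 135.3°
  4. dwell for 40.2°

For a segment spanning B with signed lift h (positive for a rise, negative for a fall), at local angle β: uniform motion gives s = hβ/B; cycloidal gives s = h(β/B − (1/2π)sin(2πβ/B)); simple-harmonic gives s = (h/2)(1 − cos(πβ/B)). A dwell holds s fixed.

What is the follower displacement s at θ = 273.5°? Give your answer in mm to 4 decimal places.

seg 1 [0°–145.4°] cycloidal, h=9: full span → s += 9 → s = 9.0000
seg 2 [145.4°–184.5°] uniform, h=24: full span → s += 24 → s = 33.0000
seg 3 [184.5°–319.8°] cycloidal, h=25: θ=273.5° here. β=89, B=135.3. 25·(0.6578 − sin(2π·0.6578)/(2π)) = 19.7746 → s = 52.7746

52.7746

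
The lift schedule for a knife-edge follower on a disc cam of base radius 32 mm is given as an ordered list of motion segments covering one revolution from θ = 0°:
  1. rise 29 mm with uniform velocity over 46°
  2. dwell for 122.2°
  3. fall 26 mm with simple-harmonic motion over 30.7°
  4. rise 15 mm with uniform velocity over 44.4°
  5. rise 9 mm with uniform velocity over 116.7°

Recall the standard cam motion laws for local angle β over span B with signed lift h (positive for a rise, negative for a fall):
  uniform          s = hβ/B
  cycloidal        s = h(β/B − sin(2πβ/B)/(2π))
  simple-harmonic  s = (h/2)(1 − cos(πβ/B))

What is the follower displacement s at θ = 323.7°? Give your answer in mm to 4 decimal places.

seg 1 [0°–46°] uniform, h=29: full span → s += 29 → s = 29.0000
seg 2 [46°–168.2°] dwell: s stays 29.0000
seg 3 [168.2°–198.9°] simple-harmonic, h=-26: full span → s += -26 → s = 3.0000
seg 4 [198.9°–243.3°] uniform, h=15: full span → s += 15 → s = 18.0000
seg 5 [243.3°–360°] uniform, h=9: θ=323.7° here. β=80.4, B=116.7. 9·80.4/116.7 = 6.2005 → s = 24.2005

24.2005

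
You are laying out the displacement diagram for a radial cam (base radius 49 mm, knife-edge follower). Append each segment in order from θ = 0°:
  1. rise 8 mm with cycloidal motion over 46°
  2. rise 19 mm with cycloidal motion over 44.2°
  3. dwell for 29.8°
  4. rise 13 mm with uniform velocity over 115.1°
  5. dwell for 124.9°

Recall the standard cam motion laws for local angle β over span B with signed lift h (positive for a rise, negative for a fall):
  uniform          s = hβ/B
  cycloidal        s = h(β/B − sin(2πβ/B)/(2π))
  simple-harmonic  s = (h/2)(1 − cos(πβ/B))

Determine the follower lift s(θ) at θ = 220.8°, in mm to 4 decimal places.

seg 1 [0°–46°] cycloidal, h=8: full span → s += 8 → s = 8.0000
seg 2 [46°–90.2°] cycloidal, h=19: full span → s += 19 → s = 27.0000
seg 3 [90.2°–120°] dwell: s stays 27.0000
seg 4 [120°–235.1°] uniform, h=13: θ=220.8° here. β=100.8, B=115.1. 13·100.8/115.1 = 11.3849 → s = 38.3849

38.3849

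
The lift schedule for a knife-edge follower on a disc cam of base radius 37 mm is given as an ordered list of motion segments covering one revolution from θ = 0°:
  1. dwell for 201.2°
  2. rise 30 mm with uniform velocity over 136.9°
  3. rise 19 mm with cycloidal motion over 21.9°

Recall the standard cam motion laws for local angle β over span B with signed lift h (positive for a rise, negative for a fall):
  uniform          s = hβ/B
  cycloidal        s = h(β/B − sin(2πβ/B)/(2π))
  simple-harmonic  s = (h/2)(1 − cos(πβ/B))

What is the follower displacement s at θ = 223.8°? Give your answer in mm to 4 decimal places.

seg 1 [0°–201.2°] dwell: s stays 0.0000
seg 2 [201.2°–338.1°] uniform, h=30: θ=223.8° here. β=22.6, B=136.9. 30·22.6/136.9 = 4.9525 → s = 4.9525

4.9525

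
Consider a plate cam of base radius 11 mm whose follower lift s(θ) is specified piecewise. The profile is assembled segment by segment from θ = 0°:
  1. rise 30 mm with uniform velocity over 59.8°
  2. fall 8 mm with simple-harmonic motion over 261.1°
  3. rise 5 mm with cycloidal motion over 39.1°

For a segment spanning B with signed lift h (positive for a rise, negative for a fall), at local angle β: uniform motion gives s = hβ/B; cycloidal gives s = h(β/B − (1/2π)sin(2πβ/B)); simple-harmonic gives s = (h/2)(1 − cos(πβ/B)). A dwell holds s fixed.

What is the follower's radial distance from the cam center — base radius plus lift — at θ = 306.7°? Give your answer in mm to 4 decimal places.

seg 1 [0°–59.8°] uniform, h=30: full span → s += 30 → s = 30.0000
seg 2 [59.8°–320.9°] simple-harmonic, h=-8: θ=306.7° here. β=246.9, B=261.1. -8/2·(1 − cos(π·0.9456)) = -7.9418 → s = 22.0582
radial distance = base radius + s = 11 + 22.0582 = 33.0582

33.0582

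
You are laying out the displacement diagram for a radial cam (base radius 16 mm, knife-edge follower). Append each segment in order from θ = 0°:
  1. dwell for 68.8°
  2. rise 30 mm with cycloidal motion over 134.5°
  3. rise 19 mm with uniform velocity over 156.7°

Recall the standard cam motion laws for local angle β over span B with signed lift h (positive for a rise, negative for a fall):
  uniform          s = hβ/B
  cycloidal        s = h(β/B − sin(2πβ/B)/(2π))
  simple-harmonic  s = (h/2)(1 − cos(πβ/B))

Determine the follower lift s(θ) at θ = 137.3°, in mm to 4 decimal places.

seg 1 [0°–68.8°] dwell: s stays 0.0000
seg 2 [68.8°–203.3°] cycloidal, h=30: θ=137.3° here. β=68.5, B=134.5. 30·(0.5093 − sin(2π·0.5093)/(2π)) = 15.5575 → s = 15.5575

15.5575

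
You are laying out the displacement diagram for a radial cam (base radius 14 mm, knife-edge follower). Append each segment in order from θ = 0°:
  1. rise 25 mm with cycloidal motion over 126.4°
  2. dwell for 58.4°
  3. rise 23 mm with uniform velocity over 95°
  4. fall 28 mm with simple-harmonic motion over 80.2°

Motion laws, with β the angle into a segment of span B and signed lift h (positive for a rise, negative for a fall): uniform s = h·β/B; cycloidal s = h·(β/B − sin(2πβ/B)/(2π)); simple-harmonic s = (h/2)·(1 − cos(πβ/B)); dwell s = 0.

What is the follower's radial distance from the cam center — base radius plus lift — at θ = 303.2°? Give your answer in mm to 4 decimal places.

seg 1 [0°–126.4°] cycloidal, h=25: full span → s += 25 → s = 25.0000
seg 2 [126.4°–184.8°] dwell: s stays 25.0000
seg 3 [184.8°–279.8°] uniform, h=23: full span → s += 23 → s = 48.0000
seg 4 [279.8°–360°] simple-harmonic, h=-28: θ=303.2° here. β=23.4, B=80.2. -28/2·(1 − cos(π·0.2918)) = -5.4810 → s = 42.5190
radial distance = base radius + s = 14 + 42.5190 = 56.5190

56.5190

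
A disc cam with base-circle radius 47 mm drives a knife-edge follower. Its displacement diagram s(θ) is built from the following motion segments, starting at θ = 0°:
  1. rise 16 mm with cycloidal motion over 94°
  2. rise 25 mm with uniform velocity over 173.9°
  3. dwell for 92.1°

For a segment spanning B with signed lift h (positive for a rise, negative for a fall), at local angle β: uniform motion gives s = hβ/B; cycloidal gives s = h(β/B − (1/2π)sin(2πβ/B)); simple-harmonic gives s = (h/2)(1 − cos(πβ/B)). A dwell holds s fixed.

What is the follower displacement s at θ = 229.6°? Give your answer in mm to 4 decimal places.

seg 1 [0°–94°] cycloidal, h=16: full span → s += 16 → s = 16.0000
seg 2 [94°–267.9°] uniform, h=25: θ=229.6° here. β=135.6, B=173.9. 25·135.6/173.9 = 19.4940 → s = 35.4940

35.4940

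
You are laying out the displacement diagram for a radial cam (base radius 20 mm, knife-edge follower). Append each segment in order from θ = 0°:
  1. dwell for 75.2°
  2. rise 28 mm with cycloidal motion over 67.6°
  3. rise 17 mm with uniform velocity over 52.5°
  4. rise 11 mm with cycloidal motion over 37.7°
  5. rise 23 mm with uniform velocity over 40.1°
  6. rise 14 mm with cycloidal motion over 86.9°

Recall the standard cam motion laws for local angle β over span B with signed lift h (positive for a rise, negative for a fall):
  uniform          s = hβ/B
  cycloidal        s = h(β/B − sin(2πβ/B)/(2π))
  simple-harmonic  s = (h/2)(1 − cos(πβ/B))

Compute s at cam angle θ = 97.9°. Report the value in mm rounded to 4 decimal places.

seg 1 [0°–75.2°] dwell: s stays 0.0000
seg 2 [75.2°–142.8°] cycloidal, h=28: θ=97.9° here. β=22.7, B=67.6. 28·(0.3358 − sin(2π·0.3358)/(2π)) = 5.5780 → s = 5.5780

5.5780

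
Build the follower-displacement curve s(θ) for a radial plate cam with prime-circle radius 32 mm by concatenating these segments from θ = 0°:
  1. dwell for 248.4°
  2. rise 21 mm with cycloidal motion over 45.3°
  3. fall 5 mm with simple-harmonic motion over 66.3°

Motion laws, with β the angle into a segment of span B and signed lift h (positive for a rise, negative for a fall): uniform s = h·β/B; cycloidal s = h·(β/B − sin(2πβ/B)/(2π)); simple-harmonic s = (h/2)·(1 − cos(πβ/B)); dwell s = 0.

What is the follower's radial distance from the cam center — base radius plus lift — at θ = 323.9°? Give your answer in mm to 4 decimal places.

seg 1 [0°–248.4°] dwell: s stays 0.0000
seg 2 [248.4°–293.7°] cycloidal, h=21: full span → s += 21 → s = 21.0000
seg 3 [293.7°–360°] simple-harmonic, h=-5: θ=323.9° here. β=30.2, B=66.3. -5/2·(1 − cos(π·0.4555)) = -2.1517 → s = 18.8483
radial distance = base radius + s = 32 + 18.8483 = 50.8483

50.8483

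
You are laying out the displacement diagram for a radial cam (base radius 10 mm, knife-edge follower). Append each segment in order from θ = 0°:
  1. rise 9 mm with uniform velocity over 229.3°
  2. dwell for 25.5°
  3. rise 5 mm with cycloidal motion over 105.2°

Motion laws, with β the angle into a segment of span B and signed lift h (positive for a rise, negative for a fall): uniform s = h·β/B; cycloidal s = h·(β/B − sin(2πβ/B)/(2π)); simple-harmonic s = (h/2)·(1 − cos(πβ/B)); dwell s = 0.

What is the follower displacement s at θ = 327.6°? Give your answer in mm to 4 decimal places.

seg 1 [0°–229.3°] uniform, h=9: full span → s += 9 → s = 9.0000
seg 2 [229.3°–254.8°] dwell: s stays 9.0000
seg 3 [254.8°–360°] cycloidal, h=5: θ=327.6° here. β=72.8, B=105.2. 5·(0.6920 − sin(2π·0.6920)/(2π)) = 4.2036 → s = 13.2036

13.2036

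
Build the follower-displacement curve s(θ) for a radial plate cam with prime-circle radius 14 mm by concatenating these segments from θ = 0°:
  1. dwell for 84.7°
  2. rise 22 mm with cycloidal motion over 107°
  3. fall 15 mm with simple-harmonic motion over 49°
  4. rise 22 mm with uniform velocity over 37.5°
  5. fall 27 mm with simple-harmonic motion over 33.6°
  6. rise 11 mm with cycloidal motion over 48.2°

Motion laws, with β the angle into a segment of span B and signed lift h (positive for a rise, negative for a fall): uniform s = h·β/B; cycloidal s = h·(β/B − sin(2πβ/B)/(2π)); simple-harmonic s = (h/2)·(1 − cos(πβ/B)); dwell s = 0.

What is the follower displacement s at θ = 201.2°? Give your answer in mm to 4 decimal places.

seg 1 [0°–84.7°] dwell: s stays 0.0000
seg 2 [84.7°–191.7°] cycloidal, h=22: full span → s += 22 → s = 22.0000
seg 3 [191.7°–240.7°] simple-harmonic, h=-15: θ=201.2° here. β=9.5, B=49. -15/2·(1 − cos(π·0.1939)) = -1.3487 → s = 20.6513

20.6513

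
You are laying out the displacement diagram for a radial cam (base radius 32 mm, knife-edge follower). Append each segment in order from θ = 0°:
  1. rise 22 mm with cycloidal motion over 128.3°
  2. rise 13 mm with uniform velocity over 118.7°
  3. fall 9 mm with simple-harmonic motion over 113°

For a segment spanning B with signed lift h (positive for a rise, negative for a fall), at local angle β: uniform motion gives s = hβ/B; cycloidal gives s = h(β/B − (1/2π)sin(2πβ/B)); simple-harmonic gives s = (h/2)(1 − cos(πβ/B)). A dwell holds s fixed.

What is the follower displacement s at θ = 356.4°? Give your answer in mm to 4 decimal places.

seg 1 [0°–128.3°] cycloidal, h=22: full span → s += 22 → s = 22.0000
seg 2 [128.3°–247°] uniform, h=13: full span → s += 13 → s = 35.0000
seg 3 [247°–360°] simple-harmonic, h=-9: θ=356.4° here. β=109.4, B=113. -9/2·(1 − cos(π·0.9681)) = -8.9775 → s = 26.0225

26.0225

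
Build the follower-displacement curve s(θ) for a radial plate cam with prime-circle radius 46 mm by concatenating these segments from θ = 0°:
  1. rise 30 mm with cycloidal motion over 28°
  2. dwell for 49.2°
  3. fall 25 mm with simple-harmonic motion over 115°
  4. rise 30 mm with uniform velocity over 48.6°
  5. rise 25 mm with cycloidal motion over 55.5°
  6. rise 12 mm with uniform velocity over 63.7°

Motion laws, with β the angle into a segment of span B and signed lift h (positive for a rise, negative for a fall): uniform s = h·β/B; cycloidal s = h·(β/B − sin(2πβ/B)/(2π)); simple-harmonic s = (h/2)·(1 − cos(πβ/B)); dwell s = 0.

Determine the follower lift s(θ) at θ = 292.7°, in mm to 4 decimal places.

seg 1 [0°–28°] cycloidal, h=30: full span → s += 30 → s = 30.0000
seg 2 [28°–77.2°] dwell: s stays 30.0000
seg 3 [77.2°–192.2°] simple-harmonic, h=-25: full span → s += -25 → s = 5.0000
seg 4 [192.2°–240.8°] uniform, h=30: full span → s += 30 → s = 35.0000
seg 5 [240.8°–296.3°] cycloidal, h=25: θ=292.7° here. β=51.9, B=55.5. 25·(0.9351 − sin(2π·0.9351)/(2π)) = 24.9555 → s = 59.9555

59.9555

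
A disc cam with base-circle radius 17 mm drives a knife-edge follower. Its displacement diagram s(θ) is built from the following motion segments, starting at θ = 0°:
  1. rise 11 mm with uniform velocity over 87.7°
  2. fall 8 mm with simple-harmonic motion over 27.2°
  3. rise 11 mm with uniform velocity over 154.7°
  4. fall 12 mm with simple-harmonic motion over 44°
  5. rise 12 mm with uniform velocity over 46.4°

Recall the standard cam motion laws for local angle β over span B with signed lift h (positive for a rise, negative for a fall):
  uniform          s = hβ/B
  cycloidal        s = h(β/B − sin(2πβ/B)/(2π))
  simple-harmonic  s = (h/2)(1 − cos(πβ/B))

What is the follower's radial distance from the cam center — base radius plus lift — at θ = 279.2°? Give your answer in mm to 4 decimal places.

seg 1 [0°–87.7°] uniform, h=11: full span → s += 11 → s = 11.0000
seg 2 [87.7°–114.9°] simple-harmonic, h=-8: full span → s += -8 → s = 3.0000
seg 3 [114.9°–269.6°] uniform, h=11: full span → s += 11 → s = 14.0000
seg 4 [269.6°–313.6°] simple-harmonic, h=-12: θ=279.2° here. β=9.6, B=44. -12/2·(1 − cos(π·0.2182)) = -1.3552 → s = 12.6448
radial distance = base radius + s = 17 + 12.6448 = 29.6448

29.6448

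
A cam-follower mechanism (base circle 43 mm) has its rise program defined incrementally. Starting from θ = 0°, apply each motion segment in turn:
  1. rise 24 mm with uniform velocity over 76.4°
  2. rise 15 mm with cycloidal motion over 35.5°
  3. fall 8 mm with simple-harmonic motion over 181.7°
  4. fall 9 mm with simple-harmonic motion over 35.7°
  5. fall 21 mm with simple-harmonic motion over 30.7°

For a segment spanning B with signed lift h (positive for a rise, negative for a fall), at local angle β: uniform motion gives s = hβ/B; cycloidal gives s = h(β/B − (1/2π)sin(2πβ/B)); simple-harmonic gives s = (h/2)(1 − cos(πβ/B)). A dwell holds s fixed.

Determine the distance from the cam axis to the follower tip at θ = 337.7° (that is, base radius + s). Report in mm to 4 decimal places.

seg 1 [0°–76.4°] uniform, h=24: full span → s += 24 → s = 24.0000
seg 2 [76.4°–111.9°] cycloidal, h=15: full span → s += 15 → s = 39.0000
seg 3 [111.9°–293.6°] simple-harmonic, h=-8: full span → s += -8 → s = 31.0000
seg 4 [293.6°–329.3°] simple-harmonic, h=-9: full span → s += -9 → s = 22.0000
seg 5 [329.3°–360°] simple-harmonic, h=-21: θ=337.7° here. β=8.4, B=30.7. -21/2·(1 − cos(π·0.2736)) = -3.6461 → s = 18.3539
radial distance = base radius + s = 43 + 18.3539 = 61.3539

61.3539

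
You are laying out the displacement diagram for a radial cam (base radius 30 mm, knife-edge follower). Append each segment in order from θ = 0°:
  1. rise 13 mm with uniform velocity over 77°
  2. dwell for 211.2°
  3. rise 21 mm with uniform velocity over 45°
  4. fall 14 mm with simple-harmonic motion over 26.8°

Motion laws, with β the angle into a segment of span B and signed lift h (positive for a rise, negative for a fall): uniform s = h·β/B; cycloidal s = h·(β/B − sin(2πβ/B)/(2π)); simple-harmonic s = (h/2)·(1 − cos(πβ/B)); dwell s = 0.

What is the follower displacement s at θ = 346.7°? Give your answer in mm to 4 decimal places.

seg 1 [0°–77°] uniform, h=13: full span → s += 13 → s = 13.0000
seg 2 [77°–288.2°] dwell: s stays 13.0000
seg 3 [288.2°–333.2°] uniform, h=21: full span → s += 21 → s = 34.0000
seg 4 [333.2°–360°] simple-harmonic, h=-14: θ=346.7° here. β=13.5, B=26.8. -14/2·(1 − cos(π·0.5037)) = -7.0821 → s = 26.9179

26.9179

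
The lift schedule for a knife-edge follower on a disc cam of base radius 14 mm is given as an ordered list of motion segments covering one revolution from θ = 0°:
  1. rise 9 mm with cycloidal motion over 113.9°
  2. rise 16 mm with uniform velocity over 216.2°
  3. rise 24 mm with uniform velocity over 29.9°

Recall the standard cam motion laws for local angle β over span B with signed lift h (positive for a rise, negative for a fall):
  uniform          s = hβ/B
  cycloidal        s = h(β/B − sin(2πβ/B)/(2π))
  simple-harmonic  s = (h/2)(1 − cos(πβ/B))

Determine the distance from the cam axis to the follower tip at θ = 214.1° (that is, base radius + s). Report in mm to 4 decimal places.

seg 1 [0°–113.9°] cycloidal, h=9: full span → s += 9 → s = 9.0000
seg 2 [113.9°–330.1°] uniform, h=16: θ=214.1° here. β=100.2, B=216.2. 16·100.2/216.2 = 7.4154 → s = 16.4154
radial distance = base radius + s = 14 + 16.4154 = 30.4154

30.4154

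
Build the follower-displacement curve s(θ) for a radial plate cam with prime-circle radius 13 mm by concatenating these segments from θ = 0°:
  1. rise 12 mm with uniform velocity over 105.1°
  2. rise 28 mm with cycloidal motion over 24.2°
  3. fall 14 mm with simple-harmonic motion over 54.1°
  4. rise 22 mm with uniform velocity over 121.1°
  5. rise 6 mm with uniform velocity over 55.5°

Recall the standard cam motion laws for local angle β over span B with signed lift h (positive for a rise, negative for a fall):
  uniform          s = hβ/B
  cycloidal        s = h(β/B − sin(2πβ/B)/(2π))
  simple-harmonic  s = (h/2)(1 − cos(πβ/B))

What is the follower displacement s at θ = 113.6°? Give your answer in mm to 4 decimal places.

seg 1 [0°–105.1°] uniform, h=12: full span → s += 12 → s = 12.0000
seg 2 [105.1°–129.3°] cycloidal, h=28: θ=113.6° here. β=8.5, B=24.2. 28·(0.3512 − sin(2π·0.3512)/(2π)) = 6.2500 → s = 18.2500

18.2500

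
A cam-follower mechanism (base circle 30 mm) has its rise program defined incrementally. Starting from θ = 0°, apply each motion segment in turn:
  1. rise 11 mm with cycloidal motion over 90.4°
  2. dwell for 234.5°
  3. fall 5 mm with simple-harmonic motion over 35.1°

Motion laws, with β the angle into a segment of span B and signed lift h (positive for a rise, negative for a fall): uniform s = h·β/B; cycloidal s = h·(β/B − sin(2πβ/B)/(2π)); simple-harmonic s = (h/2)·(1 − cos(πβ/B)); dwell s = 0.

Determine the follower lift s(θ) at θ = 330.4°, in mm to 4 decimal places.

seg 1 [0°–90.4°] cycloidal, h=11: full span → s += 11 → s = 11.0000
seg 2 [90.4°–324.9°] dwell: s stays 11.0000
seg 3 [324.9°–360°] simple-harmonic, h=-5: θ=330.4° here. β=5.5, B=35.1. -5/2·(1 − cos(π·0.1567)) = -0.2968 → s = 10.7032

10.7032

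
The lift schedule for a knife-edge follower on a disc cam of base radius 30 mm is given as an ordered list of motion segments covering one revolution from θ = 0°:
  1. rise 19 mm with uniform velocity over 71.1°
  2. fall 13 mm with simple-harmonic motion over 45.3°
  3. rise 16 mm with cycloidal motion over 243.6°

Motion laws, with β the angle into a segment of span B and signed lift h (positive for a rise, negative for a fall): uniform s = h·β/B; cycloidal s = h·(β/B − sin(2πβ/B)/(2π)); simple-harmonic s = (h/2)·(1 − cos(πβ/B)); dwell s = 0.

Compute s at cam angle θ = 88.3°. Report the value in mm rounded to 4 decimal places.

seg 1 [0°–71.1°] uniform, h=19: full span → s += 19 → s = 19.0000
seg 2 [71.1°–116.4°] simple-harmonic, h=-13: θ=88.3° here. β=17.2, B=45.3. -13/2·(1 − cos(π·0.3797)) = -4.1013 → s = 14.8987

14.8987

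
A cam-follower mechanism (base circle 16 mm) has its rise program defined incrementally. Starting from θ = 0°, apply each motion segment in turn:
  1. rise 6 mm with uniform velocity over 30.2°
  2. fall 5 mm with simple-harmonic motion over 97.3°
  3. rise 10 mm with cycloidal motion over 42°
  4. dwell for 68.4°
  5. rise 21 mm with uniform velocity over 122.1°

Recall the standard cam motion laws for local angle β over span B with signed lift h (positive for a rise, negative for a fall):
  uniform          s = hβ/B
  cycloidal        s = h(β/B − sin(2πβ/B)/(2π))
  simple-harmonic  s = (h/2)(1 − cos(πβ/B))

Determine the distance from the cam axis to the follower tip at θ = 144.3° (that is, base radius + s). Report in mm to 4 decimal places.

seg 1 [0°–30.2°] uniform, h=6: full span → s += 6 → s = 6.0000
seg 2 [30.2°–127.5°] simple-harmonic, h=-5: full span → s += -5 → s = 1.0000
seg 3 [127.5°–169.5°] cycloidal, h=10: θ=144.3° here. β=16.8, B=42. 10·(0.4000 − sin(2π·0.4000)/(2π)) = 3.0645 → s = 4.0645
radial distance = base radius + s = 16 + 4.0645 = 20.0645

20.0645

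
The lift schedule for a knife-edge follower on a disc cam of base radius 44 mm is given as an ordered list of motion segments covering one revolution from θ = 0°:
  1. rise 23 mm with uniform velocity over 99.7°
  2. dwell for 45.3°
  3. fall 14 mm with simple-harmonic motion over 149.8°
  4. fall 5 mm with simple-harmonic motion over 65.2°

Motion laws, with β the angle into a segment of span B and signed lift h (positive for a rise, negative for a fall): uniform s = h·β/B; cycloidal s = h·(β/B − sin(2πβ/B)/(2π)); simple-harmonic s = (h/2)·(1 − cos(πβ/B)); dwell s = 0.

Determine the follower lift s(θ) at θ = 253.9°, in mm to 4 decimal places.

seg 1 [0°–99.7°] uniform, h=23: full span → s += 23 → s = 23.0000
seg 2 [99.7°–145°] dwell: s stays 23.0000
seg 3 [145°–294.8°] simple-harmonic, h=-14: θ=253.9° here. β=108.9, B=149.8. -14/2·(1 − cos(π·0.7270)) = -11.5790 → s = 11.4210

11.4210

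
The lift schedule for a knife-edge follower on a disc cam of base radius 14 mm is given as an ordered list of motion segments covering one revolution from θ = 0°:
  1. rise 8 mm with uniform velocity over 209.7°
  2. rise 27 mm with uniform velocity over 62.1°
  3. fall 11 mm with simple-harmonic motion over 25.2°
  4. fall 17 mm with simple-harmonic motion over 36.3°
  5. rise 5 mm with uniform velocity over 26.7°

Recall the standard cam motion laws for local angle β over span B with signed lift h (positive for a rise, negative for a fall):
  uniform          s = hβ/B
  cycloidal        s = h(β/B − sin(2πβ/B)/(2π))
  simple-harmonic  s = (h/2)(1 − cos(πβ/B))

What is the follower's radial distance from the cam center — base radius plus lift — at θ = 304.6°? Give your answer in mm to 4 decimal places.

seg 1 [0°–209.7°] uniform, h=8: full span → s += 8 → s = 8.0000
seg 2 [209.7°–271.8°] uniform, h=27: full span → s += 27 → s = 35.0000
seg 3 [271.8°–297°] simple-harmonic, h=-11: full span → s += -11 → s = 24.0000
seg 4 [297°–333.3°] simple-harmonic, h=-17: θ=304.6° here. β=7.6, B=36.3. -17/2·(1 − cos(π·0.2094)) = -1.7733 → s = 22.2267
radial distance = base radius + s = 14 + 22.2267 = 36.2267

36.2267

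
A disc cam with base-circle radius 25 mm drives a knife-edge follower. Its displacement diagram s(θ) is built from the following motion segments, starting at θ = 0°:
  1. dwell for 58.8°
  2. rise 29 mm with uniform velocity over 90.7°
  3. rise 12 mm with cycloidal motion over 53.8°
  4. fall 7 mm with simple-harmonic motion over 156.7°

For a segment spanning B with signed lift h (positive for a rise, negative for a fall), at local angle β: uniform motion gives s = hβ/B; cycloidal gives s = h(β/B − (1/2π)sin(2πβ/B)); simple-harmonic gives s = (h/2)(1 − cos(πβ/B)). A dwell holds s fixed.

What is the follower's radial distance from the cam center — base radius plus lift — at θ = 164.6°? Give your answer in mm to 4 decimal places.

seg 1 [0°–58.8°] dwell: s stays 0.0000
seg 2 [58.8°–149.5°] uniform, h=29: full span → s += 29 → s = 29.0000
seg 3 [149.5°–203.3°] cycloidal, h=12: θ=164.6° here. β=15.1, B=53.8. 12·(0.2807 − sin(2π·0.2807)/(2π)) = 1.4935 → s = 30.4935
radial distance = base radius + s = 25 + 30.4935 = 55.4935

55.4935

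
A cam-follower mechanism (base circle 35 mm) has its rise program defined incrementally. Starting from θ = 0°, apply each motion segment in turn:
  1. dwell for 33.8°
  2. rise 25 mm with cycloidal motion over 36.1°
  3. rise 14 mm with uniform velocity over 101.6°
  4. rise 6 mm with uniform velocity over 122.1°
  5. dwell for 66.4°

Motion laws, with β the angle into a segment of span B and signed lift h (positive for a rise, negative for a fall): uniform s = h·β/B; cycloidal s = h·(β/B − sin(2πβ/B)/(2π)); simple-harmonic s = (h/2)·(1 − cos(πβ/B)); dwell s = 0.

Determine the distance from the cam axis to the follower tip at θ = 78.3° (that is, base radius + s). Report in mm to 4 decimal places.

seg 1 [0°–33.8°] dwell: s stays 0.0000
seg 2 [33.8°–69.9°] cycloidal, h=25: full span → s += 25 → s = 25.0000
seg 3 [69.9°–171.5°] uniform, h=14: θ=78.3° here. β=8.4, B=101.6. 14·8.4/101.6 = 1.1575 → s = 26.1575
radial distance = base radius + s = 35 + 26.1575 = 61.1575

61.1575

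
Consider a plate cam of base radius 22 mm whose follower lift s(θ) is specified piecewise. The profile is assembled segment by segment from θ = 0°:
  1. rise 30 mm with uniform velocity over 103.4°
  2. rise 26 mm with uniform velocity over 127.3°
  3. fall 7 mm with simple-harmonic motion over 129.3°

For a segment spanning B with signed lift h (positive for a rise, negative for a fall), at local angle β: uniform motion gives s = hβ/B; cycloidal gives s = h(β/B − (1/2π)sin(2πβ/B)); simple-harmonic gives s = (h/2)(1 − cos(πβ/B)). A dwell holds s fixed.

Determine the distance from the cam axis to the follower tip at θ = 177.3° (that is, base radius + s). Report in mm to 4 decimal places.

seg 1 [0°–103.4°] uniform, h=30: full span → s += 30 → s = 30.0000
seg 2 [103.4°–230.7°] uniform, h=26: θ=177.3° here. β=73.9, B=127.3. 26·73.9/127.3 = 15.0935 → s = 45.0935
radial distance = base radius + s = 22 + 45.0935 = 67.0935

67.0935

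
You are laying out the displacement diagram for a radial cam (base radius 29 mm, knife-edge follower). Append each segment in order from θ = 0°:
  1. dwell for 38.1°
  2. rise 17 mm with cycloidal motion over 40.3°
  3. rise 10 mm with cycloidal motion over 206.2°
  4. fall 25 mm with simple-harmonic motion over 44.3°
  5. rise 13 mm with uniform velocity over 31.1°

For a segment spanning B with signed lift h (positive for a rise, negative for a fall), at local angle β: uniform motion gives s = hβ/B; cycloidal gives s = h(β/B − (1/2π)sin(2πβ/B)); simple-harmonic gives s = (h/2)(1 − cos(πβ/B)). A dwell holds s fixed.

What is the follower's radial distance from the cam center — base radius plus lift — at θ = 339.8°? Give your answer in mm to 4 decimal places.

seg 1 [0°–38.1°] dwell: s stays 0.0000
seg 2 [38.1°–78.4°] cycloidal, h=17: full span → s += 17 → s = 17.0000
seg 3 [78.4°–284.6°] cycloidal, h=10: full span → s += 10 → s = 27.0000
seg 4 [284.6°–328.9°] simple-harmonic, h=-25: full span → s += -25 → s = 2.0000
seg 5 [328.9°–360°] uniform, h=13: θ=339.8° here. β=10.9, B=31.1. 13·10.9/31.1 = 4.5563 → s = 6.5563
radial distance = base radius + s = 29 + 6.5563 = 35.5563

35.5563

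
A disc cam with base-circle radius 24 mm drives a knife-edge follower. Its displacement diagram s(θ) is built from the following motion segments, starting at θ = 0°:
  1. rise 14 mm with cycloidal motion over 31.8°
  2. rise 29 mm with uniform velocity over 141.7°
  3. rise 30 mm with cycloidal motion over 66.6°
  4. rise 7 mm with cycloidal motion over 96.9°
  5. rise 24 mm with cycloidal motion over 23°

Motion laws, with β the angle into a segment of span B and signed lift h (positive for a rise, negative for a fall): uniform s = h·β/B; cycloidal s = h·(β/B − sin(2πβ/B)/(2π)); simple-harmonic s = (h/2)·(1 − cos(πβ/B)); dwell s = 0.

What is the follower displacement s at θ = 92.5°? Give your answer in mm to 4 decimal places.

seg 1 [0°–31.8°] cycloidal, h=14: full span → s += 14 → s = 14.0000
seg 2 [31.8°–173.5°] uniform, h=29: θ=92.5° here. β=60.7, B=141.7. 29·60.7/141.7 = 12.4227 → s = 26.4227

26.4227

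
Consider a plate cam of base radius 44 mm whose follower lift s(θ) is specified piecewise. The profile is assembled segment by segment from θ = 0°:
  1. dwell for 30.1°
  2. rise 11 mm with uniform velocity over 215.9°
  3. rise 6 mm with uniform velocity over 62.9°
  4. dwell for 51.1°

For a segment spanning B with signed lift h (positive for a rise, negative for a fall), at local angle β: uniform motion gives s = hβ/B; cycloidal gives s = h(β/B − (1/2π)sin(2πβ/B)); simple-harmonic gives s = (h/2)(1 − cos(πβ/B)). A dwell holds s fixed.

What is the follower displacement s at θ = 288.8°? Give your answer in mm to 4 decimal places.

seg 1 [0°–30.1°] dwell: s stays 0.0000
seg 2 [30.1°–246°] uniform, h=11: full span → s += 11 → s = 11.0000
seg 3 [246°–308.9°] uniform, h=6: θ=288.8° here. β=42.8, B=62.9. 6·42.8/62.9 = 4.0827 → s = 15.0827

15.0827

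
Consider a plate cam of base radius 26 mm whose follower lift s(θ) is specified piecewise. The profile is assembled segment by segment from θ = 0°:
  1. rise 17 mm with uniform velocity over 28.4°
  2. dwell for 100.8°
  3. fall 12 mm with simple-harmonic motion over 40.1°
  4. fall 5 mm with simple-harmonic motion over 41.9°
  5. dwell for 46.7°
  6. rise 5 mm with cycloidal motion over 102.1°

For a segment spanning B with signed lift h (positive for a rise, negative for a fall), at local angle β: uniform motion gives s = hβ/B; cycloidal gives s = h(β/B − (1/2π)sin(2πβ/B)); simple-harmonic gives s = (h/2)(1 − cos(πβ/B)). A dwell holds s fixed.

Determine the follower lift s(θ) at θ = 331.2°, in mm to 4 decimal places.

seg 1 [0°–28.4°] uniform, h=17: full span → s += 17 → s = 17.0000
seg 2 [28.4°–129.2°] dwell: s stays 17.0000
seg 3 [129.2°–169.3°] simple-harmonic, h=-12: full span → s += -12 → s = 5.0000
seg 4 [169.3°–211.2°] simple-harmonic, h=-5: full span → s += -5 → s = 0.0000
seg 5 [211.2°–257.9°] dwell: s stays 0.0000
seg 6 [257.9°–360°] cycloidal, h=5: θ=331.2° here. β=73.3, B=102.1. 5·(0.7179 − sin(2π·0.7179)/(2π)) = 4.3693 → s = 4.3693

4.3693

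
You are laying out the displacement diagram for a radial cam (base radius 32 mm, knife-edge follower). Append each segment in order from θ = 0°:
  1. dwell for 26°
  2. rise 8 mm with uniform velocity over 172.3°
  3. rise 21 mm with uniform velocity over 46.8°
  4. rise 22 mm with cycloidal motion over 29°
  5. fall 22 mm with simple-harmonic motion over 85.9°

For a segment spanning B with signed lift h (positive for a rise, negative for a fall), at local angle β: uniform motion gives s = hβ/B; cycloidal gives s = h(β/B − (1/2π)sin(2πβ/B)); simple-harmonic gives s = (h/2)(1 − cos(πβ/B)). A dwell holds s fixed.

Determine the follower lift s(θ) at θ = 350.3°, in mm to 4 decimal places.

seg 1 [0°–26°] dwell: s stays 0.0000
seg 2 [26°–198.3°] uniform, h=8: full span → s += 8 → s = 8.0000
seg 3 [198.3°–245.1°] uniform, h=21: full span → s += 21 → s = 29.0000
seg 4 [245.1°–274.1°] cycloidal, h=22: full span → s += 22 → s = 51.0000
seg 5 [274.1°–360°] simple-harmonic, h=-22: θ=350.3° here. β=76.2, B=85.9. -22/2·(1 − cos(π·0.8871)) = -21.3150 → s = 29.6850

29.6850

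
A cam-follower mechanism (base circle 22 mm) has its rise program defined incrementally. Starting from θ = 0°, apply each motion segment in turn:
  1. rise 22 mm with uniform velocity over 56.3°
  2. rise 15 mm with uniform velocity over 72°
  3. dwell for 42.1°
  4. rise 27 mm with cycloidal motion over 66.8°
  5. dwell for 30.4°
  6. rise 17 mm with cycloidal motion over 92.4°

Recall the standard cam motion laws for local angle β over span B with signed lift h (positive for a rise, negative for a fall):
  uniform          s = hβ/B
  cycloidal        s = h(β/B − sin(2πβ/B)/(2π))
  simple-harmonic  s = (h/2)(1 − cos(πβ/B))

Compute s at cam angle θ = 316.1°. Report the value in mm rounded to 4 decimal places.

seg 1 [0°–56.3°] uniform, h=22: full span → s += 22 → s = 22.0000
seg 2 [56.3°–128.3°] uniform, h=15: full span → s += 15 → s = 37.0000
seg 3 [128.3°–170.4°] dwell: s stays 37.0000
seg 4 [170.4°–237.2°] cycloidal, h=27: full span → s += 27 → s = 64.0000
seg 5 [237.2°–267.6°] dwell: s stays 64.0000
seg 6 [267.6°–360°] cycloidal, h=17: θ=316.1° here. β=48.5, B=92.4. 17·(0.5249 − sin(2π·0.5249)/(2π)) = 9.3446 → s = 73.3446

73.3446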